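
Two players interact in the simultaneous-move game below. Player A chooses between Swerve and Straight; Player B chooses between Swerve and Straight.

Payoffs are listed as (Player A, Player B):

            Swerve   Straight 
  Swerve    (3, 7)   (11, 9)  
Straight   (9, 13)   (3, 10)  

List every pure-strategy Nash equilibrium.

(Swerve, Straight) and (Straight, Swerve)

(Swerve, Swerve): Player A prefers Straight (9 > 3); Player B prefers Straight (9 > 7) — not an equilibrium.
(Swerve, Straight): Player A gets 11 ≥ 3 from Straight, and Player B gets 9 ≥ 7 from Swerve — Nash equilibrium.
(Straight, Swerve): Player A gets 9 ≥ 3 from Swerve, and Player B gets 13 ≥ 10 from Straight — Nash equilibrium.
(Straight, Straight): Player A prefers Swerve (11 > 3); Player B prefers Swerve (13 > 10) — not an equilibrium.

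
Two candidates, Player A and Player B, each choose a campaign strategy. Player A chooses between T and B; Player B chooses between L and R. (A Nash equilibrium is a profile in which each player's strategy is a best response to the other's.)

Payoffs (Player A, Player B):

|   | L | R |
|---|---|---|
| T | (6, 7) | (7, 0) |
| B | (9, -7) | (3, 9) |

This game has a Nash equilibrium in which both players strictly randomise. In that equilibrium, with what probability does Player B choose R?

Let y be the probability that Player B plays L. In a completely mixed equilibrium, Player A must be indifferent between T and B.
Player A's expected payoff from T is 6y + 7(1−y); from B it is 9y + 3(1−y).
Setting these equal: −y + 7 = 6y + 3, so y = 4/7.
Therefore Player B plays R with probability 1 − 4/7 = 3/7.

3/7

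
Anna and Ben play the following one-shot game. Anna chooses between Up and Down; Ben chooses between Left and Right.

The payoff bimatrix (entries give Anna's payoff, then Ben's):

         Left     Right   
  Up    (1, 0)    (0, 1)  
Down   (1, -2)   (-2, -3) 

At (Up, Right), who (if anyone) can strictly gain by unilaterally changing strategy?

Anna at (Up, Right) earns 0; deviating to Down yields -2 — not better.
Ben earns 1; deviating to Left yields 0 — not better.
Neither player can strictly improve; the profile is a Nash equilibrium.

Neither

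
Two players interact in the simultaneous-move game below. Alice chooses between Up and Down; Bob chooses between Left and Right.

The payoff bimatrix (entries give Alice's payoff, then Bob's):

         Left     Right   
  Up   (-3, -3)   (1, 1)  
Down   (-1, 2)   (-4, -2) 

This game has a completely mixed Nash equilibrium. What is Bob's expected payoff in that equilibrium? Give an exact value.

-1/2

First find x, the probability Alice plays Up, from Bob's indifference between Left and Right: −3x + 2(1−x) = x − 2(1−x), giving x = 1/2.
Since Bob is indifferent in equilibrium, Bob's expected payoff equals the payoff from either column against (1/2, 1/2). Using Left: −3(1/2) + 2(1/2) = -1/2.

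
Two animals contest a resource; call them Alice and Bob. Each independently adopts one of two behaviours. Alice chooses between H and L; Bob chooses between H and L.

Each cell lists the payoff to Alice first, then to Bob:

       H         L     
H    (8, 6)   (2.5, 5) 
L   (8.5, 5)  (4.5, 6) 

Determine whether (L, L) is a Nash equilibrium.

Yes

At (L, L), Alice earns 4.5; switching to H would give 2.5, so Alice has no profitable deviation.
Bob earns 6; switching to H would give 5, so Bob has no profitable deviation.
Neither player can gain by a unilateral deviation, so this profile is a Nash equilibrium.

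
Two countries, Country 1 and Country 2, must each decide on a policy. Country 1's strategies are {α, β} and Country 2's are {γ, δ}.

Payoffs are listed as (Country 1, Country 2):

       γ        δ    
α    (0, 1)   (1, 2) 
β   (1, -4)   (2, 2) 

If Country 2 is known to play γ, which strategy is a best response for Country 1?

Against γ, Country 1 earns 0 from α and 1 from β.
So β is the best response.

β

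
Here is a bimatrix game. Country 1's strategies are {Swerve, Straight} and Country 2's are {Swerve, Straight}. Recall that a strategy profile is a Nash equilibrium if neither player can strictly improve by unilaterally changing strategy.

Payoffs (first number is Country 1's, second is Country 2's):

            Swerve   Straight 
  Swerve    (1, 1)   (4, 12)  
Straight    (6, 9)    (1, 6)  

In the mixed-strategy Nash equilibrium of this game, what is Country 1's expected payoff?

First find y, the probability Country 2 plays Swerve, from Country 1's indifference between Swerve and Straight: y + 4(1−y) = 6y + (1−y), giving y = 3/8.
Since Country 1 is indifferent in equilibrium, Country 1's expected payoff equals the payoff from either row against (3/8, 5/8). Using Swerve: (3/8) + 4(5/8) = 23/8.

23/8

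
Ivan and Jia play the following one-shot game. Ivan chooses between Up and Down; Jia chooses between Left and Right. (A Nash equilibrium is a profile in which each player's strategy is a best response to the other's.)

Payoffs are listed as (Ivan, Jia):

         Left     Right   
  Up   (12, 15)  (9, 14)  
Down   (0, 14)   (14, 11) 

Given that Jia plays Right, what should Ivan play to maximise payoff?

Against Right, Ivan earns 9 from Up and 14 from Down.
So Down is the best response.

Down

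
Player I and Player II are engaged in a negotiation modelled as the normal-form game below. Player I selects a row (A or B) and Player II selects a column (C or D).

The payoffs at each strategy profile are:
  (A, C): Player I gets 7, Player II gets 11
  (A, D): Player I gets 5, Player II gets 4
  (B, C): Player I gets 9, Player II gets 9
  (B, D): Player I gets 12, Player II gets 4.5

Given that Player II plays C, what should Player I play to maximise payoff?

B

Against C, Player I earns 7 from A and 9 from B.
So B is the best response.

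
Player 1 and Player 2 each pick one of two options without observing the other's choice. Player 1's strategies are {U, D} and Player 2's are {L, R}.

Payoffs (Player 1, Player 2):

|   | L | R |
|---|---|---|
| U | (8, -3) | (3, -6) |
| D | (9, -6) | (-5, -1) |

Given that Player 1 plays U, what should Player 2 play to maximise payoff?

Against U, Player 2 earns -3 from L and -6 from R.
So L is the best response.

L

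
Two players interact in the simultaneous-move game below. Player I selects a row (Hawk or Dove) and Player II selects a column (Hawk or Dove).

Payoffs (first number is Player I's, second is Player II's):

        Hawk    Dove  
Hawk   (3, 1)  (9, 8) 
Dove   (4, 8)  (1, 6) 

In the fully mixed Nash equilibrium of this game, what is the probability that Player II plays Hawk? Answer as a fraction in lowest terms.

Let c be the probability that Player II plays Hawk. In a completely mixed equilibrium, Player I must be indifferent between Hawk and Dove.
Player I's expected payoff from Hawk is 3c + 9(1−c); from Dove it is 4c + (1−c).
Setting these equal: −6c + 9 = 3c + 1, so c = 8/9.

8/9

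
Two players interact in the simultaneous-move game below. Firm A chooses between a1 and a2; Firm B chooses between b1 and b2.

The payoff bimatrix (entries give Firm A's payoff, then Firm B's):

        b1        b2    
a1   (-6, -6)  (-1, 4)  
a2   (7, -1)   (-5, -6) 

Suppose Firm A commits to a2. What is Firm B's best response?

b1

Against a2, Firm B earns -1 from b1 and -6 from b2.
So b1 is the best response.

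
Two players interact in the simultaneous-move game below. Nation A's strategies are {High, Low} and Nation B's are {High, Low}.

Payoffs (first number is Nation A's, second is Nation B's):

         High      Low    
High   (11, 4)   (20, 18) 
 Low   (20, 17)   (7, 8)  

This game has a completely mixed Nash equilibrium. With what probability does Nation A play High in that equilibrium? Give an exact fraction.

9/23

Let p be the probability that Nation A plays High. In a completely mixed equilibrium, Nation B must be indifferent between High and Low.
Nation B's expected payoff from High is 4p + 17(1−p); from Low it is 18p + 8(1−p).
Setting these equal: −13p + 17 = 10p + 8, so p = 9/23.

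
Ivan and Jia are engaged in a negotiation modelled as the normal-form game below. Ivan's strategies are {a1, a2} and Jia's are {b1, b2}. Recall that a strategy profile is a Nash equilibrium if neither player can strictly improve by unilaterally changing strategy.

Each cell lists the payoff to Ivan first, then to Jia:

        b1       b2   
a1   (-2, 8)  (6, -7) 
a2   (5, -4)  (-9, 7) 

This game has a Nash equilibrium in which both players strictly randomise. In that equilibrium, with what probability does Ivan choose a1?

11/26

Let r be the probability that Ivan plays a1. In a completely mixed equilibrium, Jia must be indifferent between b1 and b2.
Jia's expected payoff from b1 is 8r − 4(1−r); from b2 it is −7r + 7(1−r).
Setting these equal: 12r − 4 = −14r + 7, so r = 11/26.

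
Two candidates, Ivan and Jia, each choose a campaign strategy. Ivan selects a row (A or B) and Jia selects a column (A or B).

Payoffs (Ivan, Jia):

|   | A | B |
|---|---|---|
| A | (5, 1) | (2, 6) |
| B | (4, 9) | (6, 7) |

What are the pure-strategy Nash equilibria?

(A, A): Jia prefers B (6 > 1) — not an equilibrium.
(A, B): Ivan prefers B (6 > 2) — not an equilibrium.
(B, A): Ivan prefers A (5 > 4) — not an equilibrium.
(B, B): Jia prefers A (9 > 7) — not an equilibrium.

none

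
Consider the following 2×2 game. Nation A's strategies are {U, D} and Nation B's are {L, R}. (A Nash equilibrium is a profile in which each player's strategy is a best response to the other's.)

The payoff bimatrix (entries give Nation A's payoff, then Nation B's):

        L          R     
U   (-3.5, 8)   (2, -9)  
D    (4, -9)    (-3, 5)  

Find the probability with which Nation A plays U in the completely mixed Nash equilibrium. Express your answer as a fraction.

14/31

Let x be the probability that Nation A plays U. In a completely mixed equilibrium, Nation B must be indifferent between L and R.
Nation B's expected payoff from L is 8x − 9(1−x); from R it is −9x + 5(1−x).
Setting these equal: 17x − 9 = −14x + 5, so x = 14/31.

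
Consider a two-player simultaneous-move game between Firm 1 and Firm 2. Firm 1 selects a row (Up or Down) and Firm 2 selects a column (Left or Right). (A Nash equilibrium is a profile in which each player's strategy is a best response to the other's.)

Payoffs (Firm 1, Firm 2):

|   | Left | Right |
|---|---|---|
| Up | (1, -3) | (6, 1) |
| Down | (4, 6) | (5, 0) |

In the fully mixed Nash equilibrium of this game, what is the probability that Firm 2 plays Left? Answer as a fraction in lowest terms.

1/4

Let q be the probability that Firm 2 plays Left. In a completely mixed equilibrium, Firm 1 must be indifferent between Up and Down.
Firm 1's expected payoff from Up is q + 6(1−q); from Down it is 4q + 5(1−q).
Setting these equal: −5q + 6 = −q + 5, so q = 1/4.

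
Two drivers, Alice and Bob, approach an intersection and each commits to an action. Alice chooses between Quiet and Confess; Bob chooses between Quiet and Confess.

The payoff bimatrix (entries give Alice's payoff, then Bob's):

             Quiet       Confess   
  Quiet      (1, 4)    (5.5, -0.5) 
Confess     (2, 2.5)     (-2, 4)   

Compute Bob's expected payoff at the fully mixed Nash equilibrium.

23/8

First find p, the probability Alice plays Quiet, from Bob's indifference between Quiet and Confess: 4p + 2.5(1−p) = −0.5p + 4(1−p), giving p = 1/4.
Since Bob is indifferent in equilibrium, Bob's expected payoff equals the payoff from either column against (1/4, 3/4). Using Quiet: 4(1/4) + 2.5(3/4) = 23/8.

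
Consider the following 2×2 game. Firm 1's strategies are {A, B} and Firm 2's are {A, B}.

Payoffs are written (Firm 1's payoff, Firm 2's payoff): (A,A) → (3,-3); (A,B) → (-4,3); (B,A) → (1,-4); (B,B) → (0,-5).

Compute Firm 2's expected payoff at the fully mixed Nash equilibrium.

-27/7

First find x, the probability Firm 1 plays A, from Firm 2's indifference between A and B: −3x − 4(1−x) = 3x − 5(1−x), giving x = 1/7.
Since Firm 2 is indifferent in equilibrium, Firm 2's expected payoff equals the payoff from either column against (1/7, 6/7). Using A: −3(1/7) − 4(6/7) = -27/7.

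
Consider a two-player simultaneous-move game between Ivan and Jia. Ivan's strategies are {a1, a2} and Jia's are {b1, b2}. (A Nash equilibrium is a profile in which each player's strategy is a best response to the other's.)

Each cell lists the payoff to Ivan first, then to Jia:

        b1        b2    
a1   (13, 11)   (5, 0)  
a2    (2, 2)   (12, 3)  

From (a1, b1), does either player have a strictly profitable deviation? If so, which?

Neither

Ivan at (a1, b1) earns 13; deviating to a2 yields 2 — not better.
Jia earns 11; deviating to b2 yields 0 — not better.
Neither player can strictly improve; the profile is a Nash equilibrium.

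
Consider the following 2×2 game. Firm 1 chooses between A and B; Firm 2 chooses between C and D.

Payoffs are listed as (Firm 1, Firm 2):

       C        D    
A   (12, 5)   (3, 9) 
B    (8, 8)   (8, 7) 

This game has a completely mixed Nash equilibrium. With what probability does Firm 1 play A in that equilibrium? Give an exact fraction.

Let p be the probability that Firm 1 plays A. In a completely mixed equilibrium, Firm 2 must be indifferent between C and D.
Firm 2's expected payoff from C is 5p + 8(1−p); from D it is 9p + 7(1−p).
Setting these equal: −3p + 8 = 2p + 7, so p = 1/5.

1/5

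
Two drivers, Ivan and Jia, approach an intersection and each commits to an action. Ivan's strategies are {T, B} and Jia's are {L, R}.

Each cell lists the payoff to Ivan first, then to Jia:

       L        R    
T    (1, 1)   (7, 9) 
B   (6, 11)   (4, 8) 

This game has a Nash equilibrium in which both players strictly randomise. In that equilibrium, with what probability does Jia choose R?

5/8

Let y be the probability that Jia plays L. In a completely mixed equilibrium, Ivan must be indifferent between T and B.
Ivan's expected payoff from T is y + 7(1−y); from B it is 6y + 4(1−y).
Setting these equal: −6y + 7 = 2y + 4, so y = 3/8.
Therefore Jia plays R with probability 1 − 3/8 = 5/8.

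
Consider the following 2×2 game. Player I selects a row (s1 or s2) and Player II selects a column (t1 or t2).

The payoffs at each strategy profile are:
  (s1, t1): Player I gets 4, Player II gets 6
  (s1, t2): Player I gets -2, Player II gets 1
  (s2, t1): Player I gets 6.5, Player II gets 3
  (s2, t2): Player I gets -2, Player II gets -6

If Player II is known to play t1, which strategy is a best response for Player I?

Against t1, Player I earns 4 from s1 and 6.5 from s2.
So s2 is the best response.

s2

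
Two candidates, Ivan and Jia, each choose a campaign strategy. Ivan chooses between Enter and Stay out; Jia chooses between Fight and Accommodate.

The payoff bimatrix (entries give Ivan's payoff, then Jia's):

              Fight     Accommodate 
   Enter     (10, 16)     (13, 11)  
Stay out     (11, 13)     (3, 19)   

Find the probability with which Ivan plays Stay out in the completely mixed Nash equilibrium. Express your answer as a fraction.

Let r be the probability that Ivan plays Enter. In a completely mixed equilibrium, Jia must be indifferent between Fight and Accommodate.
Jia's expected payoff from Fight is 16r + 13(1−r); from Accommodate it is 11r + 19(1−r).
Setting these equal: 3r + 13 = −8r + 19, so r = 6/11.
Therefore Ivan plays Stay out with probability 1 − 6/11 = 5/11.

5/11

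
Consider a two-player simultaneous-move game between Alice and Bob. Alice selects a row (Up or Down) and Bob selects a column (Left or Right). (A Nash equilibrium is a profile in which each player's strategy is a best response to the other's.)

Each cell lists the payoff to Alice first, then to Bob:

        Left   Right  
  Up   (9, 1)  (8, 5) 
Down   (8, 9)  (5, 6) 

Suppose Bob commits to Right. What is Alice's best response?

Against Right, Alice earns 8 from Up and 5 from Down.
So Up is the best response.

Up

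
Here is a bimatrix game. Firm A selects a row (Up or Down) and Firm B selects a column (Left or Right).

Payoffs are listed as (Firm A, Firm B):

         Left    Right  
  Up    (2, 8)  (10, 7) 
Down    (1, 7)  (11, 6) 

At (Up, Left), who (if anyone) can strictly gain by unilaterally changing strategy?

Firm A at (Up, Left) earns 2; deviating to Down yields 1 — not better.
Firm B earns 8; deviating to Right yields 7 — not better.
Neither player can strictly improve; the profile is a Nash equilibrium.

Neither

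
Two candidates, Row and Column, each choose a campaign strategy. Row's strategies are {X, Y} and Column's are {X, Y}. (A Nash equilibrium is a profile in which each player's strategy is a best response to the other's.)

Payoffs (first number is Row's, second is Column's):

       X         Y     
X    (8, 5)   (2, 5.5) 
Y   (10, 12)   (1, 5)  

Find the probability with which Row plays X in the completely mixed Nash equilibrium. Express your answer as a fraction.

Let r be the probability that Row plays X. In a completely mixed equilibrium, Column must be indifferent between X and Y.
Column's expected payoff from X is 5r + 12(1−r); from Y it is 5.5r + 5(1−r).
Setting these equal: −7r + 12 = 0.5r + 5, so r = 14/15.

14/15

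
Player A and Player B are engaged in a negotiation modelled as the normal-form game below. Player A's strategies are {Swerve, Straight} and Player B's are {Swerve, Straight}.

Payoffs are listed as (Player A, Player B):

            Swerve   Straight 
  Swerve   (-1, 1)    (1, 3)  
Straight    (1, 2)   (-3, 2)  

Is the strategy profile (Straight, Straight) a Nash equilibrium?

No

At (Straight, Straight), Player A earns -3; switching to Swerve would give 1, so Player A would deviate.
Player B earns 2; switching to Swerve would give 2, so Player B has no profitable deviation.
Since at least one player can profitably deviate, this is not a Nash equilibrium.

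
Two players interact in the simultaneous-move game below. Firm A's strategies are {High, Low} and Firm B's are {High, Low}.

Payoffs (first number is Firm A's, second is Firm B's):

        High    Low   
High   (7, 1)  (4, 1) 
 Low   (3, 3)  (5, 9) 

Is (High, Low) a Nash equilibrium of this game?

No

At (High, Low), Firm A earns 4; switching to Low would give 5, so Firm A would deviate.
Firm B earns 1; switching to High would give 1, so Firm B has no profitable deviation.
Since at least one player can profitably deviate, this is not a Nash equilibrium.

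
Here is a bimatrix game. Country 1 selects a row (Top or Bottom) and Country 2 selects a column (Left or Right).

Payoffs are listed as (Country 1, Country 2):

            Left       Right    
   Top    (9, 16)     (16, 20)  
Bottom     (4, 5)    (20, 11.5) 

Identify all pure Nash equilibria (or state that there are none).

(Bottom, Right)

(Top, Left): Country 2 prefers Right (20 > 16) — not an equilibrium.
(Top, Right): Country 1 prefers Bottom (20 > 16) — not an equilibrium.
(Bottom, Left): Country 1 prefers Top (9 > 4); Country 2 prefers Right (11.5 > 5) — not an equilibrium.
(Bottom, Right): Country 1 gets 20 ≥ 16 from Top, and Country 2 gets 11.5 ≥ 5 from Left — Nash equilibrium.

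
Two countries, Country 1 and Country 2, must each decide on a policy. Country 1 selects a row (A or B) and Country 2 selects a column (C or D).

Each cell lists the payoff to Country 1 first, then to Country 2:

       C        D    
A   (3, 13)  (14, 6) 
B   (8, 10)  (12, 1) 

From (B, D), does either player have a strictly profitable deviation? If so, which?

Country 1 at (B, D) earns 12; deviating to A yields 14 — a strict improvement.
Country 2 earns 1; deviating to C yields 10 — a strict improvement.
Both Country 1 and Country 2 have strictly profitable deviations.

Both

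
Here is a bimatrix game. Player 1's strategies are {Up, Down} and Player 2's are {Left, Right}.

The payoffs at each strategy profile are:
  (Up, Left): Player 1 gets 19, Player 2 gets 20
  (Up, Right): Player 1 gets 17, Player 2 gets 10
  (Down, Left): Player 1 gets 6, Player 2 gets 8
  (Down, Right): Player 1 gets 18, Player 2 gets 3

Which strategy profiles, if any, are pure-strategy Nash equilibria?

(Up, Left)

(Up, Left): Player 1 gets 19 ≥ 6 from Down, and Player 2 gets 20 ≥ 10 from Right — Nash equilibrium.
(Up, Right): Player 1 prefers Down (18 > 17); Player 2 prefers Left (20 > 10) — not an equilibrium.
(Down, Left): Player 1 prefers Up (19 > 6) — not an equilibrium.
(Down, Right): Player 2 prefers Left (8 > 3) — not an equilibrium.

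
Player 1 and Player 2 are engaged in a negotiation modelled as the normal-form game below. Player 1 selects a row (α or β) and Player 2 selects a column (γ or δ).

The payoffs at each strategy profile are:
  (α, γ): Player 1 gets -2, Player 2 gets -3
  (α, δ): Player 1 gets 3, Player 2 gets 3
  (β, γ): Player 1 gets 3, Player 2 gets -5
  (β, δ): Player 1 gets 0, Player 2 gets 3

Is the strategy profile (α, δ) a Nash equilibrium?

Yes

At (α, δ), Player 1 earns 3; switching to β would give 0, so Player 1 has no profitable deviation.
Player 2 earns 3; switching to γ would give -3, so Player 2 has no profitable deviation.
Neither player can gain by a unilateral deviation, so this profile is a Nash equilibrium.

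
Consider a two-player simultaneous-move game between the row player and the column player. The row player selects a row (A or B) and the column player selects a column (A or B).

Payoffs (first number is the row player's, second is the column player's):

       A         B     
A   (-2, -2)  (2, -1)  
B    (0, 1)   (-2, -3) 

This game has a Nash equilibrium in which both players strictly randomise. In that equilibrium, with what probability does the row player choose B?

1/5

Let p be the probability that the row player plays A. In a completely mixed equilibrium, the column player must be indifferent between A and B.
The column player's expected payoff from A is −2p + (1−p); from B it is −p − 3(1−p).
Setting these equal: −3p + 1 = 2p − 3, so p = 4/5.
Therefore the row player plays B with probability 1 − 4/5 = 1/5.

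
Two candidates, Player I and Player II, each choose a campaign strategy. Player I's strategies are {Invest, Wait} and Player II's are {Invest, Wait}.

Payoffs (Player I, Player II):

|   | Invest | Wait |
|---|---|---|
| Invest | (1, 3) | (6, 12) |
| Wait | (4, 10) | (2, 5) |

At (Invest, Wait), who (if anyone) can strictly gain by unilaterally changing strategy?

Player I at (Invest, Wait) earns 6; deviating to Wait yields 2 — not better.
Player II earns 12; deviating to Invest yields 3 — not better.
Neither player can strictly improve; the profile is a Nash equilibrium.

Neither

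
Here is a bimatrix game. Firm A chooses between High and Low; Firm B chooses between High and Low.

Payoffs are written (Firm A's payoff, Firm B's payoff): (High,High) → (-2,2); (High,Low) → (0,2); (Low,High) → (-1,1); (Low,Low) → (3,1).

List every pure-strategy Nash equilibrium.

(Low, High) and (Low, Low)

(High, High): Firm A prefers Low (-1 > -2) — not an equilibrium.
(High, Low): Firm A prefers Low (3 > 0) — not an equilibrium.
(Low, High): Firm A gets -1 ≥ -2 from High, and Firm B gets 1 ≥ 1 from Low — Nash equilibrium.
(Low, Low): Firm A gets 3 ≥ 0 from High, and Firm B gets 1 ≥ 1 from High — Nash equilibrium.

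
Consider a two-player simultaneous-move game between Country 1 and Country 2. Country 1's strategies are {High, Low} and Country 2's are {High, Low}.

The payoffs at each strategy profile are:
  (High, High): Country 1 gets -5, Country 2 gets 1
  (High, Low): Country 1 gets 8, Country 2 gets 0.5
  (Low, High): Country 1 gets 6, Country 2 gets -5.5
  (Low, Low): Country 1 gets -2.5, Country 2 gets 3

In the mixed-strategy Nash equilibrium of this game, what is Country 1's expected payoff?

71/43

First find q, the probability Country 2 plays High, from Country 1's indifference between High and Low: −5q + 8(1−q) = 6q − 2.5(1−q), giving q = 21/43.
Since Country 1 is indifferent in equilibrium, Country 1's expected payoff equals the payoff from either row against (21/43, 22/43). Using High: −5(21/43) + 8(22/43) = 71/43.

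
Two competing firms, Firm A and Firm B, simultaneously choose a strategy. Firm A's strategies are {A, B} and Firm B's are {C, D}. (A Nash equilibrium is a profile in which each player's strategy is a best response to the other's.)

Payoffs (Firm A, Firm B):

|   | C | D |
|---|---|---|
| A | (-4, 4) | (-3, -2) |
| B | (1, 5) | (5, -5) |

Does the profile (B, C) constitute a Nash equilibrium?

At (B, C), Firm A earns 1; switching to A would give -4, so Firm A has no profitable deviation.
Firm B earns 5; switching to D would give -5, so Firm B has no profitable deviation.
Neither player can gain by a unilateral deviation, so this profile is a Nash equilibrium.

Yes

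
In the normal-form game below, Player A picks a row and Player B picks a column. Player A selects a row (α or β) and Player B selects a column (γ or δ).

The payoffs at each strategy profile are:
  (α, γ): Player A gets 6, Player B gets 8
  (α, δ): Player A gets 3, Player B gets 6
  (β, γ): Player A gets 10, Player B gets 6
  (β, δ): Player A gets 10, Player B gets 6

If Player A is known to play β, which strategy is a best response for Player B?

Against β, Player B earns 6 from γ and 6 from δ.
So either strategy is a best response.

either — both γ and δ are best responses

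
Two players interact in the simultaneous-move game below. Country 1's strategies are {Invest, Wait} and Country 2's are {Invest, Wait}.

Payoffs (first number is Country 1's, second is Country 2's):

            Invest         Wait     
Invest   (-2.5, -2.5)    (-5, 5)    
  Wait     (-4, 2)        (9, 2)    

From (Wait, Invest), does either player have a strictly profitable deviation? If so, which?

Country 1

Country 1 at (Wait, Invest) earns -4; deviating to Invest yields -2.5 — a strict improvement.
Country 2 earns 2; deviating to Wait yields 2 — not better.
Only Country 1 has a strictly profitable deviation.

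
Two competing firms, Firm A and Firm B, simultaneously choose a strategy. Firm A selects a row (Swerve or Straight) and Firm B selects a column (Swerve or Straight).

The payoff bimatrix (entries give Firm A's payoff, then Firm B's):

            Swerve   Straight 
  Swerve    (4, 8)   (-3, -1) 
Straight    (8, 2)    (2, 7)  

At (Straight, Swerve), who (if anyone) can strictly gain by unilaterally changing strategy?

Firm A at (Straight, Swerve) earns 8; deviating to Swerve yields 4 — not better.
Firm B earns 2; deviating to Straight yields 7 — a strict improvement.
Only Firm B has a strictly profitable deviation.

Firm B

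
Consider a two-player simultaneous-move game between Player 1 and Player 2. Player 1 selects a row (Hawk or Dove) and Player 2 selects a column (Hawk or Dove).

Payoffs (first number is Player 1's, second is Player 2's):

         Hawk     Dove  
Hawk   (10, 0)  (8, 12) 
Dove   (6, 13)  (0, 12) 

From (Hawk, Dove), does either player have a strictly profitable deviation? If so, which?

Neither

Player 1 at (Hawk, Dove) earns 8; deviating to Dove yields 0 — not better.
Player 2 earns 12; deviating to Hawk yields 0 — not better.
Neither player can strictly improve; the profile is a Nash equilibrium.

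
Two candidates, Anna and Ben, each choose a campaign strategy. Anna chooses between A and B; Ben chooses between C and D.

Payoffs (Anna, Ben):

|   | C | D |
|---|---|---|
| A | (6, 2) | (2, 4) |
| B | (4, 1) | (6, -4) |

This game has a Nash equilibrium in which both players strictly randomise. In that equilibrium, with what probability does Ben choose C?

Let y be the probability that Ben plays C. In a completely mixed equilibrium, Anna must be indifferent between A and B.
Anna's expected payoff from A is 6y + 2(1−y); from B it is 4y + 6(1−y).
Setting these equal: 4y + 2 = −2y + 6, so y = 2/3.

2/3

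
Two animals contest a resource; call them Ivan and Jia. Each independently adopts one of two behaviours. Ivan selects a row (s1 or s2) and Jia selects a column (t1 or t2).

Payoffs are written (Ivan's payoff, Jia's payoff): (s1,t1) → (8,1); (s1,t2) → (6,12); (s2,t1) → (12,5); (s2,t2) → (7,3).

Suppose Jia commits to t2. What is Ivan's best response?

s2

Against t2, Ivan earns 6 from s1 and 7 from s2.
So s2 is the best response.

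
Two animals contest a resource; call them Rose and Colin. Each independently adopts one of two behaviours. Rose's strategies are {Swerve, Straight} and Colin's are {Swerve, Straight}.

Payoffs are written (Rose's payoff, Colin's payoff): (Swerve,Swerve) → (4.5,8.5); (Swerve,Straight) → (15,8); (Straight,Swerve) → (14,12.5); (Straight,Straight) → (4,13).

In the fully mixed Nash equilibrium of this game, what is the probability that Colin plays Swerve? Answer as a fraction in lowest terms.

22/41

Let c be the probability that Colin plays Swerve. In a completely mixed equilibrium, Rose must be indifferent between Swerve and Straight.
Rose's expected payoff from Swerve is 4.5c + 15(1−c); from Straight it is 14c + 4(1−c).
Setting these equal: −10.5c + 15 = 10c + 4, so c = 22/41.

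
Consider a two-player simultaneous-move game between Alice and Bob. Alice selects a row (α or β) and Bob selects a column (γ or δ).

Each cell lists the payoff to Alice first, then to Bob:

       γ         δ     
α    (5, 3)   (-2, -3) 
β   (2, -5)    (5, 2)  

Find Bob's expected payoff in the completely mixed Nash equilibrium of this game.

First find p, the probability Alice plays α, from Bob's indifference between γ and δ: 3p − 5(1−p) = −3p + 2(1−p), giving p = 7/13.
Since Bob is indifferent in equilibrium, Bob's expected payoff equals the payoff from either column against (7/13, 6/13). Using γ: 3(7/13) − 5(6/13) = -9/13.

-9/13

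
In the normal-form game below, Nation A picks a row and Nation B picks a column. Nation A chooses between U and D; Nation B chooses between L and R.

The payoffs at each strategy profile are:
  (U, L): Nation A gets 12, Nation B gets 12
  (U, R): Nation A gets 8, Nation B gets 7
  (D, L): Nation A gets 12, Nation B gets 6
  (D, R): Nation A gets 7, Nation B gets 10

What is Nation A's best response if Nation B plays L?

Against L, Nation A earns 12 from U and 12 from D.
So either strategy is a best response.

either — both U and D are best responses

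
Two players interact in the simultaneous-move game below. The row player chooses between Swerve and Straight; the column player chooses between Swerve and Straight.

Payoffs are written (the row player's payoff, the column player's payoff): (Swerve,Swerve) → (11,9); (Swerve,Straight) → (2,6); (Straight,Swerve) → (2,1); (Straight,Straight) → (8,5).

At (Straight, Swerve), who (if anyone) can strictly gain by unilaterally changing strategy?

The row player at (Straight, Swerve) earns 2; deviating to Swerve yields 11 — a strict improvement.
The column player earns 1; deviating to Straight yields 5 — a strict improvement.
Both the row player and the column player have strictly profitable deviations.

Both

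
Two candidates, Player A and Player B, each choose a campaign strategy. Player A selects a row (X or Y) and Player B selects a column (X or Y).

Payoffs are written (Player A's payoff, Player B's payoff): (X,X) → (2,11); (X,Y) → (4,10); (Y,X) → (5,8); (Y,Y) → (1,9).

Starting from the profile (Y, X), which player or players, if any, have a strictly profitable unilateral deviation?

Player A at (Y, X) earns 5; deviating to X yields 2 — not better.
Player B earns 8; deviating to Y yields 9 — a strict improvement.
Only Player B has a strictly profitable deviation.

Player B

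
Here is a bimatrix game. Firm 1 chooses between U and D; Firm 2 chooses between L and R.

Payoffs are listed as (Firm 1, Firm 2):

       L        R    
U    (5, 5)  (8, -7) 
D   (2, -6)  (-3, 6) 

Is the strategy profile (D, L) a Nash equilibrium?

No

At (D, L), Firm 1 earns 2; switching to U would give 5, so Firm 1 would deviate.
Firm 2 earns -6; switching to R would give 6, so Firm 2 would deviate.
Since at least one player can profitably deviate, this is not a Nash equilibrium.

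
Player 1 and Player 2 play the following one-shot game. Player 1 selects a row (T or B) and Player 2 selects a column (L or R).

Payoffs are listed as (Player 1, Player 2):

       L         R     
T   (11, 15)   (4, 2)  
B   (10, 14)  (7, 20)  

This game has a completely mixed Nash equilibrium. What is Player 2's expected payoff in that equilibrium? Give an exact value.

First find p, the probability Player 1 plays T, from Player 2's indifference between L and R: 15p + 14(1−p) = 2p + 20(1−p), giving p = 6/19.
Since Player 2 is indifferent in equilibrium, Player 2's expected payoff equals the payoff from either column against (6/19, 13/19). Using L: 15(6/19) + 14(13/19) = 272/19.

272/19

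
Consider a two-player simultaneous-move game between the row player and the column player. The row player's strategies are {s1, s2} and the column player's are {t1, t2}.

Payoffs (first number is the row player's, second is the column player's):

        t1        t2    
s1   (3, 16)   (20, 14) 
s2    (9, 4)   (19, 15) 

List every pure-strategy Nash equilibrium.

none

(s1, t1): the row player prefers s2 (9 > 3) — not an equilibrium.
(s1, t2): the column player prefers t1 (16 > 14) — not an equilibrium.
(s2, t1): the column player prefers t2 (15 > 4) — not an equilibrium.
(s2, t2): the row player prefers s1 (20 > 19) — not an equilibrium.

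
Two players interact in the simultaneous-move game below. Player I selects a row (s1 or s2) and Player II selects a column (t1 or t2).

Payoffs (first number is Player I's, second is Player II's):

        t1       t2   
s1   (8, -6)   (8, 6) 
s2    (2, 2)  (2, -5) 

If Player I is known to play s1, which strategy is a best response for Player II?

Against s1, Player II earns -6 from t1 and 6 from t2.
So t2 is the best response.

t2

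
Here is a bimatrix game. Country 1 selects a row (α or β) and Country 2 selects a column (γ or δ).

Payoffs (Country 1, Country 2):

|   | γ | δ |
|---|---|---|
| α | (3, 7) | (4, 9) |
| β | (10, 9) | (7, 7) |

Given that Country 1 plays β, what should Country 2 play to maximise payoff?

γ

Against β, Country 2 earns 9 from γ and 7 from δ.
So γ is the best response.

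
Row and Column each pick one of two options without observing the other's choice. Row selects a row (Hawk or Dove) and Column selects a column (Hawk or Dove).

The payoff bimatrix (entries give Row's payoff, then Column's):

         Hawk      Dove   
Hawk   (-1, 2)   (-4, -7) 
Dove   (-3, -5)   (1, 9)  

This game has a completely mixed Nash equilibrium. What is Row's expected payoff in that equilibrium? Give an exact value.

First find q, the probability Column plays Hawk, from Row's indifference between Hawk and Dove: −q − 4(1−q) = −3q + (1−q), giving q = 5/7.
Since Row is indifferent in equilibrium, Row's expected payoff equals the payoff from either row against (5/7, 2/7). Using Hawk: −(5/7) − 4(2/7) = -13/7.

-13/7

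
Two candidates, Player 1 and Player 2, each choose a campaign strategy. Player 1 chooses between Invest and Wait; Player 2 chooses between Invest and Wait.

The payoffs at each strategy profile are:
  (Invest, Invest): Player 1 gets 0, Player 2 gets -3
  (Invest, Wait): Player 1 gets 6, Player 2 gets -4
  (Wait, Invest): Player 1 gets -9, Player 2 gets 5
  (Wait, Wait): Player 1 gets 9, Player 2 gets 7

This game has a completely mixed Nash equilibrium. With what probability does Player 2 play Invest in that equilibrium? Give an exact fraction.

Let q be the probability that Player 2 plays Invest. In a completely mixed equilibrium, Player 1 must be indifferent between Invest and Wait.
Player 1's expected payoff from Invest is 6(1−q); from Wait it is −9q + 9(1−q).
Setting these equal: −6q + 6 = −18q + 9, so q = 1/4.

1/4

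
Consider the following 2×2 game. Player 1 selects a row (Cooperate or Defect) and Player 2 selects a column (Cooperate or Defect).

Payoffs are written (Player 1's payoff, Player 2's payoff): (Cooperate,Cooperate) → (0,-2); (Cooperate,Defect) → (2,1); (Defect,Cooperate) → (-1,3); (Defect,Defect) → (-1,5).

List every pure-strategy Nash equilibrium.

(Cooperate, Cooperate): Player 2 prefers Defect (1 > -2) — not an equilibrium.
(Cooperate, Defect): Player 1 gets 2 ≥ -1 from Defect, and Player 2 gets 1 ≥ -2 from Cooperate — Nash equilibrium.
(Defect, Cooperate): Player 1 prefers Cooperate (0 > -1); Player 2 prefers Defect (5 > 3) — not an equilibrium.
(Defect, Defect): Player 1 prefers Cooperate (2 > -1) — not an equilibrium.

(Cooperate, Defect)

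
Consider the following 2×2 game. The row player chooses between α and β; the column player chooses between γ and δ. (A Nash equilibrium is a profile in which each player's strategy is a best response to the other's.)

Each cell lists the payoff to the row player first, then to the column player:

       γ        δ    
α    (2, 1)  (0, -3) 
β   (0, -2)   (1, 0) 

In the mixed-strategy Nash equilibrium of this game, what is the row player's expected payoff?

2/3

First find q, the probability the column player plays γ, from the row player's indifference between α and β: 2q = (1−q), giving q = 1/3.
Since the row player is indifferent in equilibrium, the row player's expected payoff equals the payoff from either row against (1/3, 2/3). Using α: 2(1/3) = 2/3.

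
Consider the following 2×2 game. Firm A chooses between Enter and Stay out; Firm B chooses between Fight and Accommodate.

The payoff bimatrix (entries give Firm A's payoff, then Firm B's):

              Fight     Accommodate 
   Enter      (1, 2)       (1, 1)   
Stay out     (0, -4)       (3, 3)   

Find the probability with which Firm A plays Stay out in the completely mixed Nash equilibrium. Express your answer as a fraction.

1/8

Let r be the probability that Firm A plays Enter. In a completely mixed equilibrium, Firm B must be indifferent between Fight and Accommodate.
Firm B's expected payoff from Fight is 2r − 4(1−r); from Accommodate it is r + 3(1−r).
Setting these equal: 6r − 4 = −2r + 3, so r = 7/8.
Therefore Firm A plays Stay out with probability 1 − 7/8 = 1/8.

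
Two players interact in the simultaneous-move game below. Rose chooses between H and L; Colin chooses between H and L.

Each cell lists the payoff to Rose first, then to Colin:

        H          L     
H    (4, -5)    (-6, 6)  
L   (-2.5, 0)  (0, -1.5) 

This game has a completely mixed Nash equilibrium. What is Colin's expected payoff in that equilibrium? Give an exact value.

-3/5

First find x, the probability Rose plays H, from Colin's indifference between H and L: −5x = 6x − 1.5(1−x), giving x = 3/25.
Since Colin is indifferent in equilibrium, Colin's expected payoff equals the payoff from either column against (3/25, 22/25). Using H: −5(3/25) = -3/5.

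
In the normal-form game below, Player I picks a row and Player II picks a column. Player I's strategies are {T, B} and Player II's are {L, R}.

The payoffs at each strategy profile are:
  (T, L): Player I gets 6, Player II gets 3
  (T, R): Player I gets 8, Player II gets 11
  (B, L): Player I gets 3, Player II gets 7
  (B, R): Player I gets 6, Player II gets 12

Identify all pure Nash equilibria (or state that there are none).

(T, R)

(T, L): Player II prefers R (11 > 3) — not an equilibrium.
(T, R): Player I gets 8 ≥ 6 from B, and Player II gets 11 ≥ 3 from L — Nash equilibrium.
(B, L): Player I prefers T (6 > 3); Player II prefers R (12 > 7) — not an equilibrium.
(B, R): Player I prefers T (8 > 6) — not an equilibrium.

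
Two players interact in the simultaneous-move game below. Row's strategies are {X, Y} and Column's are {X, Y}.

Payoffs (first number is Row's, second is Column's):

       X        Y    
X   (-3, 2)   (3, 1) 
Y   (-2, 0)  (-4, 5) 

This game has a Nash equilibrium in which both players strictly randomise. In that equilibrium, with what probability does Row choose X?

5/6

Let p be the probability that Row plays X. In a completely mixed equilibrium, Column must be indifferent between X and Y.
Column's expected payoff from X is 2p; from Y it is p + 5(1−p).
Setting these equal: 2p = −4p + 5, so p = 5/6.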